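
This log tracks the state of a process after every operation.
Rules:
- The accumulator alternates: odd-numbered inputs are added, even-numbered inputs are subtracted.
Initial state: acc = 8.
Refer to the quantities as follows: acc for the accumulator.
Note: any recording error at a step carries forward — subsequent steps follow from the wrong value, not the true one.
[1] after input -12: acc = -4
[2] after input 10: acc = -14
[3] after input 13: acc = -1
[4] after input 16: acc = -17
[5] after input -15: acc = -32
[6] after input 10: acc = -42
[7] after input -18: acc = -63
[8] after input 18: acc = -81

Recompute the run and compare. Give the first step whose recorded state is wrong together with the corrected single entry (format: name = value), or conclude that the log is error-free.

step 7, acc = -60

1. acc = 8 + -12 = -4 (checks out)
2. acc = -4 - 10 = -14 (verified)
3. acc = -14 + 13 = -1 (verified)
4. acc = -1 - 16 = -17 (agrees with the log)
5. acc = -17 + -15 = -32 (consistent with the log)
6. acc = -32 - 10 = -42 (agrees with the log)
7. acc = -42 + -18 = -60 (the log has a different value)
That makes step 7 the first incorrect line — acc = -60 is what it should show.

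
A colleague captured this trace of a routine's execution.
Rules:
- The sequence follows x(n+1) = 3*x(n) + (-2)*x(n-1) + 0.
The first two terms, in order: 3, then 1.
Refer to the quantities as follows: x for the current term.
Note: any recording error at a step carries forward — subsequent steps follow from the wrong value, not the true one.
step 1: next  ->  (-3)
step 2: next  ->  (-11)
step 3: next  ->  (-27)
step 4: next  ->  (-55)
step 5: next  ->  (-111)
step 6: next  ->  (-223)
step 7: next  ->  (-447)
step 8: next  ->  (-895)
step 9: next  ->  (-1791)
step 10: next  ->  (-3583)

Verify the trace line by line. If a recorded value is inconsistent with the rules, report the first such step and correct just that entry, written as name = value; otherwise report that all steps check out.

step 4, x = -59

step 1: x = 3*(1) + (-2)*(3) + (0) = -3 -> exactly as logged
step 2: x = 3*(-3) + (-2)*(1) + (0) = -11 -> checks out
step 3: x = 3*(-11) + (-2)*(-3) + (0) = -27 -> agrees with the trace
step 4: x = 3*(-27) + (-2)*(-11) + (0) = -59 -> the trace has a different value
The audit stops at step 4: the recorded entry is wrong and should be x = -59.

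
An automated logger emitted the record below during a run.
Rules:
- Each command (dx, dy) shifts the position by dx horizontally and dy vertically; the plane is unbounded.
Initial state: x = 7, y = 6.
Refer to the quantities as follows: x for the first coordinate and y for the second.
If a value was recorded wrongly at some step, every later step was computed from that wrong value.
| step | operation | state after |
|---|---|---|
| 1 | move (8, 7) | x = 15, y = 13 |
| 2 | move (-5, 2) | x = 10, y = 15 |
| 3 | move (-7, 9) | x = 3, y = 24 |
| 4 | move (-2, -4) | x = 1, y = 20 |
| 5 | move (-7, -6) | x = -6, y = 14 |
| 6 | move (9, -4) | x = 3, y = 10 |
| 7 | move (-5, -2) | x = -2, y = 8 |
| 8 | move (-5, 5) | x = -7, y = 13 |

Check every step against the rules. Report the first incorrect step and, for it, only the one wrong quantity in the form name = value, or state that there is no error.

no error

step 1: x = 7 + (8) = 15, y = 6 + (7) = 13 -> same as recorded
step 2: x = 15 + (-5) = 10, y = 13 + (2) = 15 -> matches
step 3: x = 10 + (-7) = 3, y = 15 + (9) = 24 -> agrees with the record
step 4: x = 3 + (-2) = 1, y = 24 + (-4) = 20 -> matches
step 5: x = 1 + (-7) = -6, y = 20 + (-6) = 14 -> same as recorded
step 6: x = -6 + (9) = 3, y = 14 + (-4) = 10 -> verified
step 7: x = 3 + (-5) = -2, y = 10 + (-2) = 8 -> confirmed correct
step 8: x = -2 + (-5) = -7, y = 8 + (5) = 13 -> no discrepancy
All entries verified; no error found.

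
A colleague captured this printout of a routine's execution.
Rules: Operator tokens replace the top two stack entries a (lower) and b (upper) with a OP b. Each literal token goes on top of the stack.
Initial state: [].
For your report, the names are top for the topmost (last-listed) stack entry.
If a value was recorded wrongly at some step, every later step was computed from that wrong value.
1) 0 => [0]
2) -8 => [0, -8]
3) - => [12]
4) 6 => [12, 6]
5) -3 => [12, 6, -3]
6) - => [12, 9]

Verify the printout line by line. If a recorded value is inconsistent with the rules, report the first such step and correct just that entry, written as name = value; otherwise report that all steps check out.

Recomputing the run from the initial state:
step 1: [0]
step 2: [0, -8]
step 3: [8]
step 4: [8, 6]
step 5: [8, 6, -3]
step 6: [8, 9]
The first disagreement with the printout is at step 3, where the value should be top = 8.

step 3, top = 8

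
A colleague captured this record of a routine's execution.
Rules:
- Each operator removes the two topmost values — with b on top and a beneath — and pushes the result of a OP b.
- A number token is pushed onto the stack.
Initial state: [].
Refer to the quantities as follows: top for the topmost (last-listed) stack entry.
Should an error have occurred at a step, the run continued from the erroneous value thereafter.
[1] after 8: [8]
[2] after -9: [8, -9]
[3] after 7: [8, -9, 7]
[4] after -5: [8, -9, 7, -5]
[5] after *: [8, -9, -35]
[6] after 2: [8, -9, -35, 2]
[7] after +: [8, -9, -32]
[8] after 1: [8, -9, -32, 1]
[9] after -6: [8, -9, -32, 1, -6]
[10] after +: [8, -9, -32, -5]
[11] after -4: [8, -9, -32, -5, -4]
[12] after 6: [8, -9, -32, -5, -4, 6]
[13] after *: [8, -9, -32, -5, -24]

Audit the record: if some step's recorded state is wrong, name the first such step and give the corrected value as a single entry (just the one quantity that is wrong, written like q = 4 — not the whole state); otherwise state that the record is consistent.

Step 1: push 8: top = 8 — no discrepancy.
Step 2: push -9: top = -9 — verified.
Step 3: push 7: top = 7 — in agreement.
Step 4: push -5: top = -5 — no discrepancy.
Step 5: 7 * -5 = -35 — agrees with the record.
Step 6: push 2: top = 2 — verified.
Step 7: -35 + 2 = -33 — the recorded entry deviates here.
First incorrect step: 7; the correct value is top = -33.

step 7, top = -33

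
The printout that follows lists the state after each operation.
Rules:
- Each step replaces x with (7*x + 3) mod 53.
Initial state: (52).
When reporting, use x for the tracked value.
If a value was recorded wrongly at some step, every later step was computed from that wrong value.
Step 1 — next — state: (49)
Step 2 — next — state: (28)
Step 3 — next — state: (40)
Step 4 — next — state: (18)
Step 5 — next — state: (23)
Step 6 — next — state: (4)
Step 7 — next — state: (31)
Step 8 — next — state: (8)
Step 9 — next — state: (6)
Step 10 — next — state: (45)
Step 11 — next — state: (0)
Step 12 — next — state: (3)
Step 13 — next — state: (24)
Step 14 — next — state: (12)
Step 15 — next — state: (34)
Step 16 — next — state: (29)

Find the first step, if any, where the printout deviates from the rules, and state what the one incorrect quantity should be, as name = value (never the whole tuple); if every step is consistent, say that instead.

Step 1: x = (7*52 + 3) mod 53 = 49 — no discrepancy.
Step 2: x = (7*49 + 3) mod 53 = 28 — no discrepancy.
Step 3: x = (7*28 + 3) mod 53 = 40 — confirmed correct.
Step 4: x = (7*40 + 3) mod 53 = 18 — matches.
Step 5: x = (7*18 + 3) mod 53 = 23 — same as recorded.
Step 6: x = (7*23 + 3) mod 53 = 5 — the entry is off here.
The audit stops at step 6: the recorded entry is wrong and should be x = 5.

step 6, x = 5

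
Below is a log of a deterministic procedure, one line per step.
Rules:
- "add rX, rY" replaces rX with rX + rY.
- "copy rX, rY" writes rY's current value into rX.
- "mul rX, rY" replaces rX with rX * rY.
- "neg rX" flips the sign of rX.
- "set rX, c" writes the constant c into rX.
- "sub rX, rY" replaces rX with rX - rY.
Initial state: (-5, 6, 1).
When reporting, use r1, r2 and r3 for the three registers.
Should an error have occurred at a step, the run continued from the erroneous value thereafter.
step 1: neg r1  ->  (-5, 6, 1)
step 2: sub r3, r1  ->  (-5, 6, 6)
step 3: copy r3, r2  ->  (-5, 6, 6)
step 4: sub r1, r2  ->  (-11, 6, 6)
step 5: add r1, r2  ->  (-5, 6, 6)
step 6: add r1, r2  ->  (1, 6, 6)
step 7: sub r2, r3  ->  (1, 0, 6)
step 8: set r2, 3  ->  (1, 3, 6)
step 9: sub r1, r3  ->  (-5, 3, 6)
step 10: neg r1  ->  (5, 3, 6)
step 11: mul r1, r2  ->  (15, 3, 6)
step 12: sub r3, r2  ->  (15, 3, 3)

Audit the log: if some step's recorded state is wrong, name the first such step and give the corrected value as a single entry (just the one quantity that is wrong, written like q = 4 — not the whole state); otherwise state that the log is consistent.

step 1, r1 = 5

step 1: r1 = -(-5) = 5 -> not what was recorded
That makes step 1 the first incorrect line — r1 = 5 is what it should show.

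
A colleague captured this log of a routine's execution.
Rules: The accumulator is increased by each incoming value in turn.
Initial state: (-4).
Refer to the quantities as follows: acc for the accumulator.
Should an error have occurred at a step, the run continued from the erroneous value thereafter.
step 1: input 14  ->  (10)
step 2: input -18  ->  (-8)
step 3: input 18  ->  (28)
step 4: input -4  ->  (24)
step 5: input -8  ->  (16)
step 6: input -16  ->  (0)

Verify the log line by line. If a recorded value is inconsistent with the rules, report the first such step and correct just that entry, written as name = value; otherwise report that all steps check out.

step 3, acc = 10

Recomputing the run from the initial state:
step 1: acc = 10
step 2: acc = -8
step 3: acc = 10
step 4: acc = 6
step 5: acc = -2
step 6: acc = -18
The first disagreement with the log is at step 3, where the value should be acc = 10.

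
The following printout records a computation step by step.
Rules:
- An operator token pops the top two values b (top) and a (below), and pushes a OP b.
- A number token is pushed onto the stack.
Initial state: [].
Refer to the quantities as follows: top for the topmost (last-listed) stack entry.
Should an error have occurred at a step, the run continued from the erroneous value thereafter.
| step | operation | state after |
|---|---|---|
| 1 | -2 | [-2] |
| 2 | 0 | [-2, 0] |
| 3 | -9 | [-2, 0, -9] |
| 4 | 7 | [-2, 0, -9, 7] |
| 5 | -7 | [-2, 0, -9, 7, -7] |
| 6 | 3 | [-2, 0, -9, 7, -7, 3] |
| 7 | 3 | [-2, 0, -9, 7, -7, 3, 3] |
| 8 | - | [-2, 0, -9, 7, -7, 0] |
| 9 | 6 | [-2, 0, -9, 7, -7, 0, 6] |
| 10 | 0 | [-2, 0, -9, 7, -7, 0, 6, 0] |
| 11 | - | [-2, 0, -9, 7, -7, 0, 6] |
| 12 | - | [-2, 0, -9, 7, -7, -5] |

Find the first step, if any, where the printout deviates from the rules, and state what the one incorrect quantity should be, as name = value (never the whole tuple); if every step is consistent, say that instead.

step 12, top = -6

Recomputing the run from the initial state:
step 1: [-2]
step 2: [-2, 0]
step 3: [-2, 0, -9]
step 4: [-2, 0, -9, 7]
step 5: [-2, 0, -9, 7, -7]
step 6: [-2, 0, -9, 7, -7, 3]
step 7: [-2, 0, -9, 7, -7, 3, 3]
step 8: [-2, 0, -9, 7, -7, 0]
step 9: [-2, 0, -9, 7, -7, 0, 6]
step 10: [-2, 0, -9, 7, -7, 0, 6, 0]
step 11: [-2, 0, -9, 7, -7, 0, 6]
step 12: [-2, 0, -9, 7, -7, -6]
The first disagreement with the printout is at step 12, where the value should be top = -6.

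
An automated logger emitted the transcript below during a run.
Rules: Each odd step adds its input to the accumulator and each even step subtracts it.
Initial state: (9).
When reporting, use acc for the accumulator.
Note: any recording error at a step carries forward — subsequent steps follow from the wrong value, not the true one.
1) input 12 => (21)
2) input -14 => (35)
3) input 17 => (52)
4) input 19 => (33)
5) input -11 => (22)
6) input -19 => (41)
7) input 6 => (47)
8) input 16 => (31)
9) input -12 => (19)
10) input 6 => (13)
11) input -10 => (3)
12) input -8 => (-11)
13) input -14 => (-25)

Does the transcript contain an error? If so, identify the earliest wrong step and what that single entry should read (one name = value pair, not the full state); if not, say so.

step 1: acc = 9 + 12 = 21 -> confirmed correct
step 2: acc = 21 - -14 = 35 -> confirmed correct
step 3: acc = 35 + 17 = 52 -> verified
step 4: acc = 52 - 19 = 33 -> matches
step 5: acc = 33 + -11 = 22 -> confirmed correct
step 6: acc = 22 - -19 = 41 -> verified
step 7: acc = 41 + 6 = 47 -> verified
step 8: acc = 47 - 16 = 31 -> checks out
step 9: acc = 31 + -12 = 19 -> in agreement
step 10: acc = 19 - 6 = 13 -> same as recorded
step 11: acc = 13 + -10 = 3 -> checks out
step 12: acc = 3 - -8 = 11 -> this is not what the transcript shows
So the first discrepancy is step 12, where the right value is acc = 11.

step 12, acc = 11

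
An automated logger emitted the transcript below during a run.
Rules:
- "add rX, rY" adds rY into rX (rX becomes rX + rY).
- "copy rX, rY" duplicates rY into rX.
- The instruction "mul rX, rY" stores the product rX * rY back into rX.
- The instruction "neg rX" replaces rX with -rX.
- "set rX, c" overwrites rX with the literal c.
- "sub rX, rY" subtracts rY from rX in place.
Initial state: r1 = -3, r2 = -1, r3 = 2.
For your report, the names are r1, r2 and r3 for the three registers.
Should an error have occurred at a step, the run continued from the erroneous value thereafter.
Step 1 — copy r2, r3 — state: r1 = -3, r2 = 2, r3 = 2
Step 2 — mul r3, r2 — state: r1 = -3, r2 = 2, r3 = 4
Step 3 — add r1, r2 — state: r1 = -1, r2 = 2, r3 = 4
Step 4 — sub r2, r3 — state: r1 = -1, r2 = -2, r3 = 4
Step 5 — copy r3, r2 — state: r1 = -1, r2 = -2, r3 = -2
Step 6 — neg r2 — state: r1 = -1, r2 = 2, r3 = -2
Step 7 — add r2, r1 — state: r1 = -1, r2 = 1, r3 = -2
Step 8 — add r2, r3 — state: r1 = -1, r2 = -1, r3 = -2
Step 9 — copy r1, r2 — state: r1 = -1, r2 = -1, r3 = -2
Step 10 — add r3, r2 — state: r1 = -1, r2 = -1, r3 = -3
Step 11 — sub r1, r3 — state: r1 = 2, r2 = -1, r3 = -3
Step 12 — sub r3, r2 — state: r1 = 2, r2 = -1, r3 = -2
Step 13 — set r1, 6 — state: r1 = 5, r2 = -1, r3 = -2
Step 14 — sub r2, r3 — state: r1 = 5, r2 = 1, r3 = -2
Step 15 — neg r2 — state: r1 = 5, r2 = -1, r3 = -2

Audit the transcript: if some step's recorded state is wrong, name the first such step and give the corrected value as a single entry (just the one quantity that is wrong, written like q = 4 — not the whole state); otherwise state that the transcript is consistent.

Recomputing the run from the initial state:
step 1: r1 = -3, r2 = 2, r3 = 2
step 2: r1 = -3, r2 = 2, r3 = 4
step 3: r1 = -1, r2 = 2, r3 = 4
step 4: r1 = -1, r2 = -2, r3 = 4
step 5: r1 = -1, r2 = -2, r3 = -2
step 6: r1 = -1, r2 = 2, r3 = -2
step 7: r1 = -1, r2 = 1, r3 = -2
step 8: r1 = -1, r2 = -1, r3 = -2
step 9: r1 = -1, r2 = -1, r3 = -2
step 10: r1 = -1, r2 = -1, r3 = -3
step 11: r1 = 2, r2 = -1, r3 = -3
step 12: r1 = 2, r2 = -1, r3 = -2
step 13: r1 = 6, r2 = -1, r3 = -2
step 14: r1 = 6, r2 = 1, r3 = -2
step 15: r1 = 6, r2 = -1, r3 = -2
The first disagreement with the transcript is at step 13, where the value should be r1 = 6.

step 13, r1 = 6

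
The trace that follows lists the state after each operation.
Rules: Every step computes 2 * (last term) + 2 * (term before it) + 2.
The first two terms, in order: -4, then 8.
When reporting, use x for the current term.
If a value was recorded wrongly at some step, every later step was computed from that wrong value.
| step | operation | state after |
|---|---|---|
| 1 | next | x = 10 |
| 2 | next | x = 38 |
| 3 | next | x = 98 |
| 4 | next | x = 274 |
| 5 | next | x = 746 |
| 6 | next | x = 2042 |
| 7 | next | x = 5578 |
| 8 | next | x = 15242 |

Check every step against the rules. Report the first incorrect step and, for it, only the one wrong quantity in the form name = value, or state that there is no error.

no error

step 1: x = 2*(8) + (2)*(-4) + (2) = 10 -> verified
step 2: x = 2*(10) + (2)*(8) + (2) = 38 -> checks out
step 3: x = 2*(38) + (2)*(10) + (2) = 98 -> verified
step 4: x = 2*(98) + (2)*(38) + (2) = 274 -> consistent with the trace
step 5: x = 2*(274) + (2)*(98) + (2) = 746 -> verified
step 6: x = 2*(746) + (2)*(274) + (2) = 2042 -> checks out
step 7: x = 2*(2042) + (2)*(746) + (2) = 5578 -> confirmed correct
step 8: x = 2*(5578) + (2)*(2042) + (2) = 15242 -> agrees with the trace
All steps check out; nothing to correct.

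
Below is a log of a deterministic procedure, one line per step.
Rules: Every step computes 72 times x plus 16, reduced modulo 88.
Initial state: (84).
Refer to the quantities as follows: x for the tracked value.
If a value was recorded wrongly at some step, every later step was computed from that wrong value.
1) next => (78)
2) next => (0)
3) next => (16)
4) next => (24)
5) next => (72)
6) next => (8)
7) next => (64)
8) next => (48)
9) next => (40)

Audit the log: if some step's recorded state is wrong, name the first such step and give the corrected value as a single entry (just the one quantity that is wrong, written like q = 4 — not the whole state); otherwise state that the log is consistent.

step 1, x = 80

Recomputing the run from the initial state:
step 1: x = 80
step 2: x = 56
step 3: x = 0
step 4: x = 16
step 5: x = 24
step 6: x = 72
step 7: x = 8
step 8: x = 64
step 9: x = 48
The first disagreement with the log is at step 1, where the value should be x = 80.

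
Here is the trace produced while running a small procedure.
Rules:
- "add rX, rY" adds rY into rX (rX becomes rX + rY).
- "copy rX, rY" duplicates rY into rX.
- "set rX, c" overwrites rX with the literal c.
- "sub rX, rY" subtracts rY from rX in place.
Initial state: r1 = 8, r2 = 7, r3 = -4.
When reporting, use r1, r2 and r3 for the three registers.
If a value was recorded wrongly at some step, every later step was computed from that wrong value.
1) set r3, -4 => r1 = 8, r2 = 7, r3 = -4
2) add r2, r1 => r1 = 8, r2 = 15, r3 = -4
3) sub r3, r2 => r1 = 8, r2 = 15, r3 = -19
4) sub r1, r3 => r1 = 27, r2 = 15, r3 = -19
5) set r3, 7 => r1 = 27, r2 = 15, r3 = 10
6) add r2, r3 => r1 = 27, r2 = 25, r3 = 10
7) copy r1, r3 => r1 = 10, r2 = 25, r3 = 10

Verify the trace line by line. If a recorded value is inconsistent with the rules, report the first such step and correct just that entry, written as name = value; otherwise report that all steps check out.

step 5, r3 = 7

Recomputing the run from the initial state:
step 1: r1 = 8, r2 = 7, r3 = -4
step 2: r1 = 8, r2 = 15, r3 = -4
step 3: r1 = 8, r2 = 15, r3 = -19
step 4: r1 = 27, r2 = 15, r3 = -19
step 5: r1 = 27, r2 = 15, r3 = 7
step 6: r1 = 27, r2 = 22, r3 = 7
step 7: r1 = 7, r2 = 22, r3 = 7
The first disagreement with the trace is at step 5, where the value should be r3 = 7.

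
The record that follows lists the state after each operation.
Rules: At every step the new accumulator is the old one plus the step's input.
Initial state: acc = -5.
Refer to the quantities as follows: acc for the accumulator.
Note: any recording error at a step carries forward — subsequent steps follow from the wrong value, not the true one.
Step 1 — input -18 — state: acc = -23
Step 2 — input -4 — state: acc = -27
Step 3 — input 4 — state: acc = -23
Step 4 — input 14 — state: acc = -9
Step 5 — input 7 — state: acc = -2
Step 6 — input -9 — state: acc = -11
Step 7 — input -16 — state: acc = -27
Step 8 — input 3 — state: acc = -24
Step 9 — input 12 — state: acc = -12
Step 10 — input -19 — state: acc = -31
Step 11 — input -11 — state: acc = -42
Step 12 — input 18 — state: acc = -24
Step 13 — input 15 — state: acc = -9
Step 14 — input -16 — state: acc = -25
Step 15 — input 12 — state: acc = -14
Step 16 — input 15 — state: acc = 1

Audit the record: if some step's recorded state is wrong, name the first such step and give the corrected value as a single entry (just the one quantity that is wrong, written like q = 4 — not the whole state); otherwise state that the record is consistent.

step 1: acc = -5 + -18 = -23 -> verified
step 2: acc = -23 + -4 = -27 -> no discrepancy
step 3: acc = -27 + 4 = -23 -> checks out
step 4: acc = -23 + 14 = -9 -> same as recorded
step 5: acc = -9 + 7 = -2 -> confirmed correct
step 6: acc = -2 + -9 = -11 -> verified
step 7: acc = -11 + -16 = -27 -> consistent with the record
step 8: acc = -27 + 3 = -24 -> consistent with the record
step 9: acc = -24 + 12 = -12 -> agrees with the record
step 10: acc = -12 + -19 = -31 -> matches
step 11: acc = -31 + -11 = -42 -> checks out
step 12: acc = -42 + 18 = -24 -> no discrepancy
step 13: acc = -24 + 15 = -9 -> consistent with the record
step 14: acc = -9 + -16 = -25 -> agrees with the record
step 15: acc = -25 + 12 = -13 -> the entry is off here
Step 15 is the first one off; corrected, acc = -13.

step 15, acc = -13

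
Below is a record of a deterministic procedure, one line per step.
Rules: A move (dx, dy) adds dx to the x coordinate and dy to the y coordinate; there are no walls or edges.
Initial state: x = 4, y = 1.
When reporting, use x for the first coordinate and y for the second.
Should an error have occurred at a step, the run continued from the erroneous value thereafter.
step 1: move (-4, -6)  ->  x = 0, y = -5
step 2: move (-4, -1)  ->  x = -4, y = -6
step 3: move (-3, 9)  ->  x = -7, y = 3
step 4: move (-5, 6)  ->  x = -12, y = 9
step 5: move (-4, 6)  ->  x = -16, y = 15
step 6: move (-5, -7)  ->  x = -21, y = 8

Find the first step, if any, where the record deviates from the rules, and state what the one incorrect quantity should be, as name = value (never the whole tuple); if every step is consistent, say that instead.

Recomputing the run from the initial state:
step 1: x = 0, y = -5
step 2: x = -4, y = -6
step 3: x = -7, y = 3
step 4: x = -12, y = 9
step 5: x = -16, y = 15
step 6: x = -21, y = 8
This matches the record at every step.

no error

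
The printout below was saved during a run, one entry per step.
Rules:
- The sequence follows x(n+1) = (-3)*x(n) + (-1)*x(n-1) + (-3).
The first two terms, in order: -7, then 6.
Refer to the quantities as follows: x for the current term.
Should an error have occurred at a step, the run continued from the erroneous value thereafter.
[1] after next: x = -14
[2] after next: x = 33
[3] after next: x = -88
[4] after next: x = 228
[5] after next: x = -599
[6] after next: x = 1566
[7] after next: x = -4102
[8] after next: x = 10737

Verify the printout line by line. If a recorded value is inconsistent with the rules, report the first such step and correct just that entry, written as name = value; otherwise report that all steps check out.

no error

Step 1: x = -3*(6) + (-1)*(-7) + (-3) = -14 — exactly as logged.
Step 2: x = -3*(-14) + (-1)*(6) + (-3) = 33 — no discrepancy.
Step 3: x = -3*(33) + (-1)*(-14) + (-3) = -88 — in agreement.
Step 4: x = -3*(-88) + (-1)*(33) + (-3) = 228 — verified.
Step 5: x = -3*(228) + (-1)*(-88) + (-3) = -599 — exactly as logged.
Step 6: x = -3*(-599) + (-1)*(228) + (-3) = 1566 — matches.
Step 7: x = -3*(1566) + (-1)*(-599) + (-3) = -4102 — confirmed correct.
Step 8: x = -3*(-4102) + (-1)*(1566) + (-3) = 10737 — checks out.
The whole run recomputes cleanly — no discrepancies.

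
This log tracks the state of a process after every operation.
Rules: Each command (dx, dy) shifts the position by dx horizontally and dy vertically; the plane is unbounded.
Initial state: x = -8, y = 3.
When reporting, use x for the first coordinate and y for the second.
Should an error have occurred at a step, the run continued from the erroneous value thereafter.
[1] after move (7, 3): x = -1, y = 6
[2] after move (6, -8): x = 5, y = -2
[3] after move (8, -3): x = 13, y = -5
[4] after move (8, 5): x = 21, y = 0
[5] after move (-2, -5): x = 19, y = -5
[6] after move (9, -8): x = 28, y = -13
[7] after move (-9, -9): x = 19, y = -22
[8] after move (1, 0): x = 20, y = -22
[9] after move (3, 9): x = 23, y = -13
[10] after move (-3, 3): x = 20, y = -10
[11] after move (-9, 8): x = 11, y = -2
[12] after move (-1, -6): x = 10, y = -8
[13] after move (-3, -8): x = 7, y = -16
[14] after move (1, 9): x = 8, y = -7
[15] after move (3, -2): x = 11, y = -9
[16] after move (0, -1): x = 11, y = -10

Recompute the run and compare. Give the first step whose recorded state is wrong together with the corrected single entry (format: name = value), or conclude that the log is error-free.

Recomputing the run from the initial state:
step 1: x = -1, y = 6
step 2: x = 5, y = -2
step 3: x = 13, y = -5
step 4: x = 21, y = 0
step 5: x = 19, y = -5
step 6: x = 28, y = -13
step 7: x = 19, y = -22
step 8: x = 20, y = -22
step 9: x = 23, y = -13
step 10: x = 20, y = -10
step 11: x = 11, y = -2
step 12: x = 10, y = -8
step 13: x = 7, y = -16
step 14: x = 8, y = -7
step 15: x = 11, y = -9
step 16: x = 11, y = -10
This matches the log at every step.

no error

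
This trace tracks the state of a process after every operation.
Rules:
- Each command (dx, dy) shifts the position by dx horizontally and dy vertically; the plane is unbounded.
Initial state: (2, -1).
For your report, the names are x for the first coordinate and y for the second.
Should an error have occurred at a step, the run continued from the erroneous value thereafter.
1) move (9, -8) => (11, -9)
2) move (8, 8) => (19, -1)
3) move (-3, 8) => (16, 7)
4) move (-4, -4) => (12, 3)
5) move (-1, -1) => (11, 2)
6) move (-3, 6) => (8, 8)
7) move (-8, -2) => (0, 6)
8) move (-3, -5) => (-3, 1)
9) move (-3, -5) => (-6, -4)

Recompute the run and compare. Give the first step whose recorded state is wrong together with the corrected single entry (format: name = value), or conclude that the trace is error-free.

Step 1: x = 2 + (9) = 11, y = -1 + (-8) = -9 — matches.
Step 2: x = 11 + (8) = 19, y = -9 + (8) = -1 — checks out.
Step 3: x = 19 + (-3) = 16, y = -1 + (8) = 7 — in agreement.
Step 4: x = 16 + (-4) = 12, y = 7 + (-4) = 3 — exactly as logged.
Step 5: x = 12 + (-1) = 11, y = 3 + (-1) = 2 — agrees with the trace.
Step 6: x = 11 + (-3) = 8, y = 2 + (6) = 8 — same as recorded.
Step 7: x = 8 + (-8) = 0, y = 8 + (-2) = 6 — checks out.
Step 8: x = 0 + (-3) = -3, y = 6 + (-5) = 1 — in agreement.
Step 9: x = -3 + (-3) = -6, y = 1 + (-5) = -4 — confirmed correct.
Each recorded entry agrees with the recomputation.

no error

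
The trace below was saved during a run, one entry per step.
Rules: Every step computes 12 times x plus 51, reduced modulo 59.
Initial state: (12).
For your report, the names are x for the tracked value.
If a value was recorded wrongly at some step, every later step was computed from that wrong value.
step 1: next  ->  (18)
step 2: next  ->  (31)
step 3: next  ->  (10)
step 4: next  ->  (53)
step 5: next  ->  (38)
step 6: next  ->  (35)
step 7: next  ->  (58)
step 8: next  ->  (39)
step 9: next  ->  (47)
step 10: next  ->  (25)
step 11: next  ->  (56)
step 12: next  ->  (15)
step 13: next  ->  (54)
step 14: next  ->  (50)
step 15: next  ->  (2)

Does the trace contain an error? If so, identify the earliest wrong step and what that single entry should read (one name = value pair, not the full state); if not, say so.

1. x = (12*12 + 51) mod 59 = 18 (no discrepancy)
2. x = (12*18 + 51) mod 59 = 31 (consistent with the trace)
3. x = (12*31 + 51) mod 59 = 10 (no discrepancy)
4. x = (12*10 + 51) mod 59 = 53 (same as recorded)
5. x = (12*53 + 51) mod 59 = 38 (in agreement)
6. x = (12*38 + 51) mod 59 = 35 (verified)
7. x = (12*35 + 51) mod 59 = 58 (matches)
8. x = (12*58 + 51) mod 59 = 39 (consistent with the trace)
9. x = (12*39 + 51) mod 59 = 47 (matches)
10. x = (12*47 + 51) mod 59 = 25 (same as recorded)
11. x = (12*25 + 51) mod 59 = 56 (in agreement)
12. x = (12*56 + 51) mod 59 = 15 (agrees with the trace)
13. x = (12*15 + 51) mod 59 = 54 (in agreement)
14. x = (12*54 + 51) mod 59 = 50 (verified)
15. x = (12*50 + 51) mod 59 = 2 (same as recorded)
All entries verified; no error found.

no error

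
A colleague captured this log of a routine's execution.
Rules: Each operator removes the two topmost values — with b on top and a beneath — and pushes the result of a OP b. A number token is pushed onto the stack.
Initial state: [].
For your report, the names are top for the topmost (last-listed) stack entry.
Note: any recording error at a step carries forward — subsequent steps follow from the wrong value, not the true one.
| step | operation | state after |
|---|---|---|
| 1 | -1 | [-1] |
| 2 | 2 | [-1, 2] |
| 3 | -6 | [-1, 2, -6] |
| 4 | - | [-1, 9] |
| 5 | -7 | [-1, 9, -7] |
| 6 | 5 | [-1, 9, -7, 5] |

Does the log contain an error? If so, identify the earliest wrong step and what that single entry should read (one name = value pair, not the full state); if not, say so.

Recomputing the run from the initial state:
step 1: [-1]
step 2: [-1, 2]
step 3: [-1, 2, -6]
step 4: [-1, 8]
step 5: [-1, 8, -7]
step 6: [-1, 8, -7, 5]
The first disagreement with the log is at step 4, where the value should be top = 8.

step 4, top = 8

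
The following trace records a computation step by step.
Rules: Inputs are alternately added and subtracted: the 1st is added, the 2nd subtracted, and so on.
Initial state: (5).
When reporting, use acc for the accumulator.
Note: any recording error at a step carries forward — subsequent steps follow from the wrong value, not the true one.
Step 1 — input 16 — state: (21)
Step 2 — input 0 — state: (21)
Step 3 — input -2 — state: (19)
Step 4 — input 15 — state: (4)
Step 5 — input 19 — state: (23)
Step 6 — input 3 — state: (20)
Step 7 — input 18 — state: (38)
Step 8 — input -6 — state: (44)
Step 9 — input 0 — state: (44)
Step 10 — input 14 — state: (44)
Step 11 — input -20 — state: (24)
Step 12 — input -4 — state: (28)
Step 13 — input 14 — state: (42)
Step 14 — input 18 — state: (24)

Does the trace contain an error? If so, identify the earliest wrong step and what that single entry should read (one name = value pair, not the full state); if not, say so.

step 10, acc = 30

Recomputing the run from the initial state:
step 1: acc = 21
step 2: acc = 21
step 3: acc = 19
step 4: acc = 4
step 5: acc = 23
step 6: acc = 20
step 7: acc = 38
step 8: acc = 44
step 9: acc = 44
step 10: acc = 30
step 11: acc = 10
step 12: acc = 14
step 13: acc = 28
step 14: acc = 10
The first disagreement with the trace is at step 10, where the value should be acc = 30.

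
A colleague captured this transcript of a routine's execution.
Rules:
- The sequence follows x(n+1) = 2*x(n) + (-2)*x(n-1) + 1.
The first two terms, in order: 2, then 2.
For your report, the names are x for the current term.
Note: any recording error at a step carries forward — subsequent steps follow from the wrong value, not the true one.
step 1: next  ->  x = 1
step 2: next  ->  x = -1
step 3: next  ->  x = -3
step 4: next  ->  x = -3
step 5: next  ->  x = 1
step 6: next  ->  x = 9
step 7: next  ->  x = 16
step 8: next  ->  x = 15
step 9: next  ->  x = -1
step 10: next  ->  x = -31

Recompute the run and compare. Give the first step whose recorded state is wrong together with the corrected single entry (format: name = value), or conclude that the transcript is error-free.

step 1: x = 2*(2) + (-2)*(2) + (1) = 1 -> consistent with the transcript
step 2: x = 2*(1) + (-2)*(2) + (1) = -1 -> checks out
step 3: x = 2*(-1) + (-2)*(1) + (1) = -3 -> consistent with the transcript
step 4: x = 2*(-3) + (-2)*(-1) + (1) = -3 -> in agreement
step 5: x = 2*(-3) + (-2)*(-3) + (1) = 1 -> in agreement
step 6: x = 2*(1) + (-2)*(-3) + (1) = 9 -> same as recorded
step 7: x = 2*(9) + (-2)*(1) + (1) = 17 -> the transcript has a different value
Step 7 is the first one off; corrected, x = 17.

step 7, x = 17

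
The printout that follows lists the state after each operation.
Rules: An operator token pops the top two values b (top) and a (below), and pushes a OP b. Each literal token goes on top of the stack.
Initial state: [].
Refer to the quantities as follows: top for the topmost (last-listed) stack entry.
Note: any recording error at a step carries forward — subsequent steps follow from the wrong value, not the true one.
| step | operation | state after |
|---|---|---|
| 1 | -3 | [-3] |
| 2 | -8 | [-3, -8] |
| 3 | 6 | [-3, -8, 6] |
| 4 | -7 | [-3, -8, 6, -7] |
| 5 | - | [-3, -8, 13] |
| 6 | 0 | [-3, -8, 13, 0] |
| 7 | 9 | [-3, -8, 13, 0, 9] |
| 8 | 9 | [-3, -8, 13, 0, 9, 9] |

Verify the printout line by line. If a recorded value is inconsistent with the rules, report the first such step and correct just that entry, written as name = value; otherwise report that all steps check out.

Step 1: push -3: top = -3 — in agreement.
Step 2: push -8: top = -8 — agrees with the printout.
Step 3: push 6: top = 6 — same as recorded.
Step 4: push -7: top = -7 — confirmed correct.
Step 5: 6 - -7 = 13 — consistent with the printout.
Step 6: push 0: top = 0 — consistent with the printout.
Step 7: push 9: top = 9 — agrees with the printout.
Step 8: push 9: top = 9 — checks out.
No step deviates from the rules.

no error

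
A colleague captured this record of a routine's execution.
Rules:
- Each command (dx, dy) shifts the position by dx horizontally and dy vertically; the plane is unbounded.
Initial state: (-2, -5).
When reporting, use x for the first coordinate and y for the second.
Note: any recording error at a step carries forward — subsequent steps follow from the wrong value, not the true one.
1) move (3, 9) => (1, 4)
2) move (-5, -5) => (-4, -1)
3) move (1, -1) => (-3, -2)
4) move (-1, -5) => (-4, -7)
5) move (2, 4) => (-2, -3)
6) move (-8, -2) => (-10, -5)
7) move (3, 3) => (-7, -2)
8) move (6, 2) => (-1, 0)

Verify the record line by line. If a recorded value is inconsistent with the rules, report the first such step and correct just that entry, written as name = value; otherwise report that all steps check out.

no error

1. x = -2 + (3) = 1, y = -5 + (9) = 4 (no discrepancy)
2. x = 1 + (-5) = -4, y = 4 + (-5) = -1 (exactly as logged)
3. x = -4 + (1) = -3, y = -1 + (-1) = -2 (confirmed correct)
4. x = -3 + (-1) = -4, y = -2 + (-5) = -7 (no discrepancy)
5. x = -4 + (2) = -2, y = -7 + (4) = -3 (matches)
6. x = -2 + (-8) = -10, y = -3 + (-2) = -5 (consistent with the record)
7. x = -10 + (3) = -7, y = -5 + (3) = -2 (matches)
8. x = -7 + (6) = -1, y = -2 + (2) = 0 (exactly as logged)
Nothing is out of place; the run is error-free.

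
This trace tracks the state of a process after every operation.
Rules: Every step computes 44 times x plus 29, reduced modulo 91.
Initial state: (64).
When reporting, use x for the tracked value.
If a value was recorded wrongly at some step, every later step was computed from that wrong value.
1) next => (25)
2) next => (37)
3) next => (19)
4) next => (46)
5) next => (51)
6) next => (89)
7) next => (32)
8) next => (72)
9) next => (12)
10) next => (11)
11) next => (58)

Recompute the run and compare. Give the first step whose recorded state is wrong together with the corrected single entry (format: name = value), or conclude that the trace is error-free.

step 1, x = 24

Recomputing the run from the initial state:
step 1: x = 24
step 2: x = 84
step 3: x = 85
step 4: x = 38
step 5: x = 63
step 6: x = 71
step 7: x = 59
step 8: x = 77
step 9: x = 50
step 10: x = 45
step 11: x = 7
The first disagreement with the trace is at step 1, where the value should be x = 24.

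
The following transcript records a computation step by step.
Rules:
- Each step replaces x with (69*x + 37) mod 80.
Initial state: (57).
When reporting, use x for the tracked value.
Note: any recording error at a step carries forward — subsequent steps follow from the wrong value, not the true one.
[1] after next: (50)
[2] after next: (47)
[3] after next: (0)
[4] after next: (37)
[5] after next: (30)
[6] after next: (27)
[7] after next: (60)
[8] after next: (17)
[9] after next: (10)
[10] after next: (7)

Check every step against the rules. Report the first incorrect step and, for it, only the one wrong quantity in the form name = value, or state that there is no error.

Recomputing the run from the initial state:
step 1: x = 50
step 2: x = 47
step 3: x = 0
step 4: x = 37
step 5: x = 30
step 6: x = 27
step 7: x = 60
step 8: x = 17
step 9: x = 10
step 10: x = 7
This matches the transcript at every step.

no error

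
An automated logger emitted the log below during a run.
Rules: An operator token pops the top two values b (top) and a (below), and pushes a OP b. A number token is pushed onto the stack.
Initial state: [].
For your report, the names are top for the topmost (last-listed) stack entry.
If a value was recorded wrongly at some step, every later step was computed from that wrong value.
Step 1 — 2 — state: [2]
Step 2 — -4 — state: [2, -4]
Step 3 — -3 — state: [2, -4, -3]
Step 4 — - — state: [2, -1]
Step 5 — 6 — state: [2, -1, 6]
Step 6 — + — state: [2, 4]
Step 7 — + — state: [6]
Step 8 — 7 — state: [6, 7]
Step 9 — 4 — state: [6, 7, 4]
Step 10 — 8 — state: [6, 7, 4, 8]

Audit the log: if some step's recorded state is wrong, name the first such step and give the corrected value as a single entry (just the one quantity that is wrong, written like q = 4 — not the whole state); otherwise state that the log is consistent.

step 6, top = 5

step 1: push 2: top = 2 -> checks out
step 2: push -4: top = -4 -> no discrepancy
step 3: push -3: top = -3 -> confirmed correct
step 4: -4 - -3 = -1 -> exactly as logged
step 5: push 6: top = 6 -> checks out
step 6: -1 + 6 = 5 -> the recorded entry deviates here
So the first discrepancy is step 6, where the right value is top = 5.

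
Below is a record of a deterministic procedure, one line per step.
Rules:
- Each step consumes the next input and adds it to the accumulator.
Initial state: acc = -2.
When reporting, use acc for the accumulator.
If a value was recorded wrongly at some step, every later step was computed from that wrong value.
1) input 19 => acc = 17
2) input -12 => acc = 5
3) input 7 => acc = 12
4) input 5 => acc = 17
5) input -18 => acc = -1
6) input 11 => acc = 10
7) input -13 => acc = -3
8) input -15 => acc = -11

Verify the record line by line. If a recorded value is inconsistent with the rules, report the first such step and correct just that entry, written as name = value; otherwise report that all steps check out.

step 8, acc = -18

Recomputing the run from the initial state:
step 1: acc = 17
step 2: acc = 5
step 3: acc = 12
step 4: acc = 17
step 5: acc = -1
step 6: acc = 10
step 7: acc = -3
step 8: acc = -18
The first disagreement with the record is at step 8, where the value should be acc = -18.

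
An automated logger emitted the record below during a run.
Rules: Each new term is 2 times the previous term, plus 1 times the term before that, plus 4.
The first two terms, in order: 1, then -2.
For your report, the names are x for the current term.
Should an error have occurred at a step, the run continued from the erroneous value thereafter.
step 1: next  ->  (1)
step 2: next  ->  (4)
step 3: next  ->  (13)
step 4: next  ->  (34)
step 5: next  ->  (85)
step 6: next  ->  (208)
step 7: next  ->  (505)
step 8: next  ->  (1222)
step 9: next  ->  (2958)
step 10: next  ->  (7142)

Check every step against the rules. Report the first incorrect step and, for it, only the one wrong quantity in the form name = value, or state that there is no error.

step 9, x = 2953

Recomputing the run from the initial state:
step 1: x = 1
step 2: x = 4
step 3: x = 13
step 4: x = 34
step 5: x = 85
step 6: x = 208
step 7: x = 505
step 8: x = 1222
step 9: x = 2953
step 10: x = 7132
The first disagreement with the record is at step 9, where the value should be x = 2953.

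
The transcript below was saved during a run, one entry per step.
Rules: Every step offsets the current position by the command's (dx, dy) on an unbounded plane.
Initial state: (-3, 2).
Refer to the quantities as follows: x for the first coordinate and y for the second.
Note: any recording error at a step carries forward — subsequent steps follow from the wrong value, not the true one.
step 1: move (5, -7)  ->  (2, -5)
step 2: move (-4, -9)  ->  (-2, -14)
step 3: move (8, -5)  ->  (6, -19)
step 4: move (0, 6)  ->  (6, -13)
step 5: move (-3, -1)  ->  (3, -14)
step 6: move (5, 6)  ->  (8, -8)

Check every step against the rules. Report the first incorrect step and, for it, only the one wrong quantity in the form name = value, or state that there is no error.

no error

step 1: x = -3 + (5) = 2, y = 2 + (-7) = -5 -> exactly as logged
step 2: x = 2 + (-4) = -2, y = -5 + (-9) = -14 -> same as recorded
step 3: x = -2 + (8) = 6, y = -14 + (-5) = -19 -> agrees with the transcript
step 4: x = 6 + (0) = 6, y = -19 + (6) = -13 -> same as recorded
step 5: x = 6 + (-3) = 3, y = -13 + (-1) = -14 -> in agreement
step 6: x = 3 + (5) = 8, y = -14 + (6) = -8 -> matches
All entries verified; no error found.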